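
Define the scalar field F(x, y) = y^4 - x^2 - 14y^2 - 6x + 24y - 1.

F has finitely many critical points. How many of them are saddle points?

F separates as a function of x plus a function of y, so ∇F=0 decouples.
∂F/∂x = -2(x + 3) = 0 at x ∈ {-3}; ∂F/∂y = 4(y - 2)(y - 1)(y + 3) = 0 at y ∈ {-3, 1, 2}.
The Hessian is diagonal: diag(F_xx, F_yy). Second derivatives: F_xx(-3)=-2; F_yy(-3)=80, F_yy(1)=-16, F_yy(2)=20.
Saddle points occur where the two diagonal entries have opposite signs: (-3, -3), (-3, 2). Count: 2.

2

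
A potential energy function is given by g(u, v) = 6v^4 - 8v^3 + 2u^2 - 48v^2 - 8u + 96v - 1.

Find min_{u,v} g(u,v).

g(u,v) separates as P(u) + Q(v) − 1, so its minimum is min P + min Q − 1.
P'(u) = 4u - 8 vanishes at u ∈ {2}; Q'(v) = 24(v - 2)(v - 1)(v + 2) vanishes at v ∈ {-2, 1, 2}.
Local minima of P (where P''>0): P(2)=-8. Local minima of Q: Q(-2)=-224, Q(2)=32.
So the global minimum of g is P(2) + Q(-2) − 1 = -8 − 224 − 1 = -233, attained at (2, -2).

-233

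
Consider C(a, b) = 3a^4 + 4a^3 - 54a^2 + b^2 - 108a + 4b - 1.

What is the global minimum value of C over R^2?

C(a,b) separates as P(a) + Q(b) − 1, so its minimum is min P + min Q − 1.
P'(a) = 12(a - 3)(a + 1)(a + 3) vanishes at a ∈ {-3, -1, 3}; Q'(b) = 2b + 4 vanishes at b ∈ {-2}.
Local minima of P (where P''>0): P(-3)=-27, P(3)=-459. Local minima of Q: Q(-2)=-4.
So the global minimum of C is P(3) + Q(-2) − 1 = -459 − 4 − 1 = -464, attained at (3, -2).

-464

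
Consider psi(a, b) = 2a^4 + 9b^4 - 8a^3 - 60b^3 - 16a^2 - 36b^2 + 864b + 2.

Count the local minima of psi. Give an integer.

4

psi separates as a function of a plus a function of b, so ∇psi=0 decouples.
∂psi/∂a = 8a(a - 4)(a + 1) = 0 at a ∈ {-1, 0, 4}; ∂psi/∂b = 36(b - 4)(b - 3)(b + 2) = 0 at b ∈ {-2, 3, 4}.
The Hessian is diagonal: diag(psi_aa, psi_bb). Second derivatives: psi_aa(-1)=40, psi_aa(0)=-32, psi_aa(4)=160; psi_bb(-2)=1080, psi_bb(3)=-180, psi_bb(4)=216.
Local minima occur where both diagonal entries positive: (-1, -2), (-1, 4), (4, -2), (4, 4). Count: 4.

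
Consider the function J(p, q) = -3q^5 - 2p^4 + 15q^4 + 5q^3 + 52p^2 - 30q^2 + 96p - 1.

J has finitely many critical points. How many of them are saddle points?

J separates as a function of p plus a function of q, so ∇J=0 decouples.
∂J/∂p = -8(p - 4)(p + 1)(p + 3) = 0 at p ∈ {-3, -1, 4}; ∂J/∂q = -15q(q - 4)(q - 1)(q + 1) = 0 at q ∈ {-1, 0, 1, 4}.
The Hessian is diagonal: diag(J_pp, J_qq). Second derivatives: J_pp(-3)=-112, J_pp(-1)=80, J_pp(4)=-280; J_qq(-1)=150, J_qq(0)=-60, J_qq(1)=90, J_qq(4)=-900.
Saddle points occur where the two diagonal entries have opposite signs: (-3, -1), (-3, 1), (-1, 0), (-1, 4), (4, -1), (4, 1). Count: 6.

6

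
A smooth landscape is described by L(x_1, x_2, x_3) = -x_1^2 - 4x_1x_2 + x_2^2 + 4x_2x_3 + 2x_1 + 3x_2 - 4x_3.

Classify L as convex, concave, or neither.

L is quadratic, so its Hessian is the constant matrix H = [[-2, -4, 0], [-4, 2, 4], [0, 4, 0]].
Leading principal minors: -2, -20, 32.
Neither pattern holds ⇒ H is indefinite ⇒ neither convex nor concave.

neither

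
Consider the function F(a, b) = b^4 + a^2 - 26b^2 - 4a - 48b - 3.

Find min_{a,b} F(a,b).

-359

F(a,b) separates as P(a) + Q(b) − 3, so its minimum is min P + min Q − 3.
P'(a) = 2a - 4 vanishes at a ∈ {2}; Q'(b) = 4(b - 4)(b + 1)(b + 3) vanishes at b ∈ {-3, -1, 4}.
Local minima of P (where P''>0): P(2)=-4. Local minima of Q: Q(-3)=-9, Q(4)=-352.
So the global minimum of F is P(2) + Q(4) − 3 = -4 − 352 − 3 = -359, attained at (2, 4).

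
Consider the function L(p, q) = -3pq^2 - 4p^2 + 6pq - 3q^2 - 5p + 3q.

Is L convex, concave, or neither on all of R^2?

neither

The term -3pq^2 is cubic, so the Hessian is not constant.
∂²L/∂q² = -6p - 6, which takes both signs as p varies (negative for sufficiently large p). A diagonal entry of the Hessian changing sign means the Hessian is neither positive- nor negative-semidefinite on all of R^2.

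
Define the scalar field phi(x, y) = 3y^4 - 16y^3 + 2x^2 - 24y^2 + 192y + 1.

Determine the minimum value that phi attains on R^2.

phi(x,y) separates as P(x) + Q(y) + 1, so its minimum is min P + min Q + 1.
P'(x) = 4x vanishes at x ∈ {0}; Q'(y) = 12(y - 4)(y - 2)(y + 2) vanishes at y ∈ {-2, 2, 4}.
Local minima of P (where P''>0): P(0)=0. Local minima of Q: Q(-2)=-304, Q(4)=128.
So the global minimum of phi is P(0) + Q(-2) + 1 = 0 − 304 + 1 = -303, attained at (0, -2).

-303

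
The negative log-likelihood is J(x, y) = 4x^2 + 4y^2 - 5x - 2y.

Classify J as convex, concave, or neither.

J is quadratic, so its Hessian is the constant matrix H = [[8, 0], [0, 8]].
det(H) = 64, tr(H) = 16.
det(H) > 0 and tr(H) > 0, so H is positive definite everywhere: convex.

convex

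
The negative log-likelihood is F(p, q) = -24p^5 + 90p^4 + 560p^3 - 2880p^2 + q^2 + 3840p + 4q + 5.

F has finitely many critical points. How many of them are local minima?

2

F separates as a function of p plus a function of q, so ∇F=0 decouples.
∂F/∂p = -120(p - 4)(p - 2)(p - 1)(p + 4) = 0 at p ∈ {-4, 1, 2, 4}; ∂F/∂q = 2(q + 2) = 0 at q ∈ {-2}.
The Hessian is diagonal: diag(F_pp, F_qq). Second derivatives: F_pp(-4)=28800, F_pp(1)=-1800, F_pp(2)=1440, F_pp(4)=-5760; F_qq(-2)=2.
Local minima occur where both diagonal entries positive: (-4, -2), (2, -2). Count: 2.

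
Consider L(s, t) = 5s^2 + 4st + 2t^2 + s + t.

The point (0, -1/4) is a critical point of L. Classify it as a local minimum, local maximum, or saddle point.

local minimum

The Hessian of L is constant: H = [[10, 4], [4, 4]].
det(H) = 10·4 − 4² = 24.
det(H) > 0 and tr(H) = 14 > 0, so H is positive definite and the point is a local minimum.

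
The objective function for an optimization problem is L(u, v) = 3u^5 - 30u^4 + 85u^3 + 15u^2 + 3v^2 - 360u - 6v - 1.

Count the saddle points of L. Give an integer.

2

L separates as a function of u plus a function of v, so ∇L=0 decouples.
∂L/∂u = 15(u - 4)(u - 3)(u - 2)(u + 1) = 0 at u ∈ {-1, 2, 3, 4}; ∂L/∂v = 6(v - 1) = 0 at v ∈ {1}.
The Hessian is diagonal: diag(L_uu, L_vv). Second derivatives: L_uu(-1)=-900, L_uu(2)=90, L_uu(3)=-60, L_uu(4)=150; L_vv(1)=6.
Saddle points occur where the two diagonal entries have opposite signs: (-1, 1), (3, 1). Count: 2.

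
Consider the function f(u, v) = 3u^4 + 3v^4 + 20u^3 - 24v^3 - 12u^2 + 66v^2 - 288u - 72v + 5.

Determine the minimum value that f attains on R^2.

-438

f(u,v) separates as P(u) + Q(v) + 5, so its minimum is min P + min Q + 5.
P'(u) = 12(u - 2)(u + 3)(u + 4) vanishes at u ∈ {-4, -3, 2}; Q'(v) = 12(v - 3)(v - 2)(v - 1) vanishes at v ∈ {1, 2, 3}.
Local minima of P (where P''>0): P(-4)=448, P(2)=-416. Local minima of Q: Q(1)=-27, Q(3)=-27.
So the global minimum of f is P(2) + Q(1) + 5 = -416 − 27 + 5 = -438, attained at (2, 1).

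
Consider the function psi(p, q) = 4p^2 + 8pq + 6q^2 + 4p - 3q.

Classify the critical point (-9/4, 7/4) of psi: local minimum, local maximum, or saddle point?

The Hessian of psi is constant: H = [[8, 8], [8, 12]].
det(H) = 8·12 − 8² = 32.
det(H) > 0 and tr(H) = 20 > 0, so H is positive definite and the point is a local minimum.

local minimum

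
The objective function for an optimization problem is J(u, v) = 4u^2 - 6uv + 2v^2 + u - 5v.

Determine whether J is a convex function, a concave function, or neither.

J is quadratic, so its Hessian is the constant matrix H = [[8, -6], [-6, 4]].
det(H) = -4, tr(H) = 12.
det(H) < 0, so H is indefinite: neither convex nor concave.

neither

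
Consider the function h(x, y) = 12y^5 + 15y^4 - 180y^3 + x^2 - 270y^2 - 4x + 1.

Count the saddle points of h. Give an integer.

h separates as a function of x plus a function of y, so ∇h=0 decouples.
∂h/∂x = 2(x - 2) = 0 at x ∈ {2}; ∂h/∂y = 60y(y - 3)(y + 1)(y + 3) = 0 at y ∈ {-3, -1, 0, 3}.
The Hessian is diagonal: diag(h_xx, h_yy). Second derivatives: h_xx(2)=2; h_yy(-3)=-2160, h_yy(-1)=480, h_yy(0)=-540, h_yy(3)=4320.
Saddle points occur where the two diagonal entries have opposite signs: (2, -3), (2, 0). Count: 2.

2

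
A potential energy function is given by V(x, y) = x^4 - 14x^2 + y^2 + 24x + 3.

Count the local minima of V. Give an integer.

2

V separates as a function of x plus a function of y, so ∇V=0 decouples.
∂V/∂x = 4(x - 2)(x - 1)(x + 3) = 0 at x ∈ {-3, 1, 2}; ∂V/∂y = 2y = 0 at y ∈ {0}.
The Hessian is diagonal: diag(V_xx, V_yy). Second derivatives: V_xx(-3)=80, V_xx(1)=-16, V_xx(2)=20; V_yy(0)=2.
Local minima occur where both diagonal entries positive: (-3, 0), (2, 0). Count: 2.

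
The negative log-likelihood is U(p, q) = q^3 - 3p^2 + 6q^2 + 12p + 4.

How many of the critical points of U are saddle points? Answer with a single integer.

1

U separates as a function of p plus a function of q, so ∇U=0 decouples.
∂U/∂p = -6(p - 2) = 0 at p ∈ {2}; ∂U/∂q = 3q(q + 4) = 0 at q ∈ {-4, 0}.
The Hessian is diagonal: diag(U_pp, U_qq). Second derivatives: U_pp(2)=-6; U_qq(-4)=-12, U_qq(0)=12.
Saddle points occur where the two diagonal entries have opposite signs: (2, 0). Count: 1.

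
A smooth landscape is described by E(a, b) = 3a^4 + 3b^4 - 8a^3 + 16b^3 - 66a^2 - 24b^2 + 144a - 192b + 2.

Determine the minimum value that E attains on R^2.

E(a,b) separates as P(a) + Q(b) + 2, so its minimum is min P + min Q + 2.
P'(a) = 12(a - 4)(a - 1)(a + 3) vanishes at a ∈ {-3, 1, 4}; Q'(b) = 12(b - 2)(b + 2)(b + 4) vanishes at b ∈ {-4, -2, 2}.
Local minima of P (where P''>0): P(-3)=-567, P(4)=-224. Local minima of Q: Q(-4)=128, Q(2)=-304.
So the global minimum of E is P(-3) + Q(2) + 2 = -567 − 304 + 2 = -869, attained at (-3, 2).

-869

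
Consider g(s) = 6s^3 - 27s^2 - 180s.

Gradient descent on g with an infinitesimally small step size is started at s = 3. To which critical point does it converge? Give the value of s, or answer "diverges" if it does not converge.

5

g'(s) = 18(s - 5)(s + 2), so g'(3) = -180.
Gradient descent moves in the -g' direction, i.e. s is increasing.
The nearest critical point in that direction is s = 5, where g'' = 126 > 0 (a local minimum). The iterate converges there.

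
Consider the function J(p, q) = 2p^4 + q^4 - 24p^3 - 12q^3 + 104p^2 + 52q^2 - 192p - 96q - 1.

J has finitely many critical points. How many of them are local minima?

4

J separates as a function of p plus a function of q, so ∇J=0 decouples.
∂J/∂p = 8(p - 4)(p - 3)(p - 2) = 0 at p ∈ {2, 3, 4}; ∂J/∂q = 4(q - 4)(q - 3)(q - 2) = 0 at q ∈ {2, 3, 4}.
The Hessian is diagonal: diag(J_pp, J_qq). Second derivatives: J_pp(2)=16, J_pp(3)=-8, J_pp(4)=16; J_qq(2)=8, J_qq(3)=-4, J_qq(4)=8.
Local minima occur where both diagonal entries positive: (2, 2), (2, 4), (4, 2), (4, 4). Count: 4.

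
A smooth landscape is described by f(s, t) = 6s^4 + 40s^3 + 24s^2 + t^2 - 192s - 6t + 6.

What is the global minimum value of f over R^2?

f(s,t) separates as P(s) + Q(t) + 6, so its minimum is min P + min Q + 6.
P'(s) = 24(s - 1)(s + 2)(s + 4) vanishes at s ∈ {-4, -2, 1}; Q'(t) = 2(t - 3) vanishes at t ∈ {3}.
Local minima of P (where P''>0): P(-4)=128, P(1)=-122. Local minima of Q: Q(3)=-9.
So the global minimum of f is P(1) + Q(3) + 6 = -122 − 9 + 6 = -125, attained at (1, 3).

-125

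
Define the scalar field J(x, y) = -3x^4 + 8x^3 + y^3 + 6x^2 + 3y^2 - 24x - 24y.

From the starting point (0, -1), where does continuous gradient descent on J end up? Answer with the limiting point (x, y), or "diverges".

J is separable, so gradient descent decouples: x follows -∂J/∂x, y follows -∂J/∂y.
∂J/∂x = -12(x - 2)(x - 1)(x + 1); at x=0 this is -24, so x increases.
∂J/∂y = 3(y - 2)(y + 4); at y=-1 this is -27, so y increases.
x converges to its nearest critical value 1 (a local min of the x-part); y converges to 2. The iterate converges to (1, 2).

(1, 2)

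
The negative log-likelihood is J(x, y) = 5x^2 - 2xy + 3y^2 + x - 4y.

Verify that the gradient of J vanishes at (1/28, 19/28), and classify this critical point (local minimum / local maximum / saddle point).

∇J = (10x - 2y + 1, -2x + 6y - 4); substituting (1/28, 19/28) gives ∇J = (0, 0), so (1/28, 19/28) is indeed a critical point.
The Hessian of J is constant: H = [[10, -2], [-2, 6]].
det(H) = 10·6 − (-2)² = 56.
det(H) > 0 and tr(H) = 16 > 0, so H is positive definite and the point is a local minimum.

local minimum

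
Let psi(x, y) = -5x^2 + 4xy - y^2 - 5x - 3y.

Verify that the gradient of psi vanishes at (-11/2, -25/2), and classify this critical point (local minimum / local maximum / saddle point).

local maximum

∇psi = (-10x + 4y - 5, 4x - 2y - 3); substituting (-11/2, -25/2) gives ∇psi = (0, 0), so (-11/2, -25/2) is indeed a critical point.
The Hessian of psi is constant: H = [[-10, 4], [4, -2]].
det(H) = (-10)·(-2) − 4² = 4.
det(H) > 0 and tr(H) = -12 < 0, so H is negative definite and the point is a local maximum.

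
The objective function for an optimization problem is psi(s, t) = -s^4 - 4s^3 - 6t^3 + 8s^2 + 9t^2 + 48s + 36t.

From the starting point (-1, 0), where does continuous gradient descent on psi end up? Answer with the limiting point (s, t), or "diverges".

(-2, -1)

psi is separable, so gradient descent decouples: s follows -∂psi/∂s, t follows -∂psi/∂t.
∂psi/∂s = -4(s - 2)(s + 2)(s + 3); at s=-1 this is 24, so s decreases.
∂psi/∂t = -18(t - 2)(t + 1); at t=0 this is 36, so t decreases.
s converges to its nearest critical value -2 (a local min of the s-part); t converges to -1. The iterate converges to (-2, -1).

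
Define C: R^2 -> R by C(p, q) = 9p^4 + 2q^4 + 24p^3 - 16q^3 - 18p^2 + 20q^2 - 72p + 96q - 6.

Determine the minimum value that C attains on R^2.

C(p,q) separates as A(p) + B(q) − 6, so its minimum is min A + min B − 6.
A'(p) = 36(p - 1)(p + 1)(p + 2) vanishes at p ∈ {-2, -1, 1}; B'(q) = 8(q - 4)(q - 3)(q + 1) vanishes at q ∈ {-1, 3, 4}.
Local minima of A (where A''>0): A(-2)=24, A(1)=-57. Local minima of B: B(-1)=-58, B(4)=192.
So the global minimum of C is A(1) + B(-1) − 6 = -57 − 58 − 6 = -121, attained at (1, -1).

-121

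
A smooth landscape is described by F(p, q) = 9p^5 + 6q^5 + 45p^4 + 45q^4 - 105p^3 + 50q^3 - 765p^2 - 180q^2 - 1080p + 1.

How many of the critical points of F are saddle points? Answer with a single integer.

F separates as a function of p plus a function of q, so ∇F=0 decouples.
∂F/∂p = 45(p - 3)(p + 1)(p + 2)(p + 4) = 0 at p ∈ {-4, -2, -1, 3}; ∂F/∂q = 30q(q - 1)(q + 3)(q + 4) = 0 at q ∈ {-4, -3, 0, 1}.
The Hessian is diagonal: diag(F_pp, F_qq). Second derivatives: F_pp(-4)=-1890, F_pp(-2)=450, F_pp(-1)=-540, F_pp(3)=6300; F_qq(-4)=-600, F_qq(-3)=360, F_qq(0)=-360, F_qq(1)=600.
Saddle points occur where the two diagonal entries have opposite signs: (-4, -3), (-4, 1), (-2, -4), (-2, 0), (-1, -3), (-1, 1), (3, -4), (3, 0). Count: 8.

8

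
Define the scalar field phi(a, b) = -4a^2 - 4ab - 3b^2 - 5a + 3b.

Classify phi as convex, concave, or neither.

concave

phi is quadratic, so its Hessian is the constant matrix H = [[-8, -4], [-4, -6]].
det(H) = 32, tr(H) = -14.
det(H) > 0 and tr(H) < 0, so H is negative definite everywhere: concave.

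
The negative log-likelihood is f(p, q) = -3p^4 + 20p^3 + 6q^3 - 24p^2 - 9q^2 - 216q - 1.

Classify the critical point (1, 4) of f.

The mixed partial ∂²f/∂p∂q is 0, so the Hessian at any point is diag(f_pp, f_qq) = diag(12(-3p^2 + 10p - 4), 18(2q - 1)).
At (1, 4): H = diag(36, 126).
Both eigenvalues are positive, so H is positive definite: a local minimum.

local minimum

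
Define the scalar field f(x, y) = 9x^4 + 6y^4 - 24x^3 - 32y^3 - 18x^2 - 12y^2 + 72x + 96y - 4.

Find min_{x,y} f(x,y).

f(x,y) separates as P(x) + Q(y) − 4, so its minimum is min P + min Q − 4.
P'(x) = 36(x - 2)(x - 1)(x + 1) vanishes at x ∈ {-1, 1, 2}; Q'(y) = 24(y - 4)(y - 1)(y + 1) vanishes at y ∈ {-1, 1, 4}.
Local minima of P (where P''>0): P(-1)=-57, P(2)=24. Local minima of Q: Q(-1)=-70, Q(4)=-320.
So the global minimum of f is P(-1) + Q(4) − 4 = -57 − 320 − 4 = -381, attained at (-1, 4).

-381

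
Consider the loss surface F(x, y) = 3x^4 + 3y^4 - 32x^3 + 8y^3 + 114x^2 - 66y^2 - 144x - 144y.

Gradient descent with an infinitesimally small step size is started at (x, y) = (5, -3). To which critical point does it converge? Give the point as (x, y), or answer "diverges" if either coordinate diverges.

(4, -4)

F is separable, so gradient descent decouples: x follows -∂F/∂x, y follows -∂F/∂y.
∂F/∂x = 12(x - 4)(x - 3)(x - 1); at x=5 this is 96, so x decreases.
∂F/∂y = 12(y - 3)(y + 1)(y + 4); at y=-3 this is 144, so y decreases.
x converges to its nearest critical value 4 (a local min of the x-part); y converges to -4. The iterate converges to (4, -4).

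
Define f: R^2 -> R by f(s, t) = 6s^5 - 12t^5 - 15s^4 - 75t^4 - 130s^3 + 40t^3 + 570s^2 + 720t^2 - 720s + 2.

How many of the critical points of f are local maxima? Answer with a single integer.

4

f separates as a function of s plus a function of t, so ∇f=0 decouples.
∂f/∂s = 30(s - 3)(s - 2)(s - 1)(s + 4) = 0 at s ∈ {-4, 1, 2, 3}; ∂f/∂t = -60t(t - 2)(t + 3)(t + 4) = 0 at t ∈ {-4, -3, 0, 2}.
The Hessian is diagonal: diag(f_ss, f_tt). Second derivatives: f_ss(-4)=-6300, f_ss(1)=300, f_ss(2)=-180, f_ss(3)=420; f_tt(-4)=1440, f_tt(-3)=-900, f_tt(0)=1440, f_tt(2)=-3600.
Local maxima occur where both diagonal entries negative: (-4, -3), (-4, 2), (2, -3), (2, 2). Count: 4.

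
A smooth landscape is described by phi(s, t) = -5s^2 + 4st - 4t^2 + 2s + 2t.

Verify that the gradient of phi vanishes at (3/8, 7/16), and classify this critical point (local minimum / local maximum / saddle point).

local maximum

∇phi = (-10s + 4t + 2, 4s - 8t + 2); substituting (3/8, 7/16) gives ∇phi = (0, 0), so (3/8, 7/16) is indeed a critical point.
The Hessian of phi is constant: H = [[-10, 4], [4, -8]].
det(H) = (-10)·(-8) − 4² = 64.
det(H) > 0 and tr(H) = -18 < 0, so H is negative definite and the point is a local maximum.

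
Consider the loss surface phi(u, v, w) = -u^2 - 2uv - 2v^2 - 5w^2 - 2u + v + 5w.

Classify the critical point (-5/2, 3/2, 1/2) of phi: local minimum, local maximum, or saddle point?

local maximum

The Hessian is constant: H = [[-2, -2, 0], [-2, -4, 0], [0, 0, -10]].
Leading principal minors: Δ₁ = -2, Δ₂ = 4, Δ₃ = -40.
The minors alternate sign starting negative (−, +, −), so H is negative definite: a local maximum.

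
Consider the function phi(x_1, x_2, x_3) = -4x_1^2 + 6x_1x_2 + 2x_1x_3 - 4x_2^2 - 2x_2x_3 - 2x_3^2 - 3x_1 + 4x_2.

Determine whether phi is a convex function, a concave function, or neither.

phi is quadratic, so its Hessian is the constant matrix H = [[-8, 6, 2], [6, -8, -2], [2, -2, -4]].
Leading principal minors: -8, 28, -96.
Signs alternate −, +, − ⇒ H ≺ 0 ⇒ concave.

concave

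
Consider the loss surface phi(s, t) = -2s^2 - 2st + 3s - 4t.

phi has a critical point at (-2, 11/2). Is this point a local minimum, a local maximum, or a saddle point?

The Hessian of phi is constant: H = [[-4, -2], [-2, 0]].
det(H) = (-4)·0 − (-2)² = -4.
Since det(H) < 0, H is indefinite and the critical point is a saddle point.

saddle point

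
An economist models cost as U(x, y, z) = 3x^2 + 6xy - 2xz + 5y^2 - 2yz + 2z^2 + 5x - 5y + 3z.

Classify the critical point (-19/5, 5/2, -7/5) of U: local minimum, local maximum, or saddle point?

The Hessian is constant: H = [[6, 6, -2], [6, 10, -2], [-2, -2, 4]].
Leading principal minors: Δ₁ = 6, Δ₂ = 24, Δ₃ = 80.
All leading minors are positive, so H is positive definite: a local minimum.

local minimum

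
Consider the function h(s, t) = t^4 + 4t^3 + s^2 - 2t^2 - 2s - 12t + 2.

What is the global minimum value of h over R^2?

h(s,t) separates as P(s) + Q(t) + 2, so its minimum is min P + min Q + 2.
P'(s) = 2s - 2 vanishes at s ∈ {1}; Q'(t) = 4(t - 1)(t + 1)(t + 3) vanishes at t ∈ {-3, -1, 1}.
Local minima of P (where P''>0): P(1)=-1. Local minima of Q: Q(-3)=-9, Q(1)=-9.
So the global minimum of h is P(1) + Q(-3) + 2 = -1 − 9 + 2 = -8, attained at (1, -3).

-8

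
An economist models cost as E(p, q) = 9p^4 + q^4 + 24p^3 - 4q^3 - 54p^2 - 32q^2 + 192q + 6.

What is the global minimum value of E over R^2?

E(p,q) separates as A(p) + B(q) + 6, so its minimum is min A + min B + 6.
A'(p) = 36p(p - 1)(p + 3) vanishes at p ∈ {-3, 0, 1}; B'(q) = 4(q - 4)(q - 3)(q + 4) vanishes at q ∈ {-4, 3, 4}.
Local minima of A (where A''>0): A(-3)=-405, A(1)=-21. Local minima of B: B(-4)=-768, B(4)=256.
So the global minimum of E is A(-3) + B(-4) + 6 = -405 − 768 + 6 = -1167, attained at (-3, -4).

-1167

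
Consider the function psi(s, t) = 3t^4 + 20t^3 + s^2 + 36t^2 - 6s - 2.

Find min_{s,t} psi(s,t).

-11

psi(s,t) separates as P(s) + Q(t) − 2, so its minimum is min P + min Q − 2.
P'(s) = 2s - 6 vanishes at s ∈ {3}; Q'(t) = 12t(t + 2)(t + 3) vanishes at t ∈ {-3, -2, 0}.
Local minima of P (where P''>0): P(3)=-9. Local minima of Q: Q(-3)=27, Q(0)=0.
So the global minimum of psi is P(3) + Q(0) − 2 = -9 + 0 − 2 = -11, attained at (3, 0).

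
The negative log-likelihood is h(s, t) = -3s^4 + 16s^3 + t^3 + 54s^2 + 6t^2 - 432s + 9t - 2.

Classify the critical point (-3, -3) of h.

The mixed partial ∂²h/∂s∂t is 0, so the Hessian at any point is diag(h_ss, h_tt) = diag(12(-3s^2 + 8s + 9), 6(t + 2)).
At (-3, -3): H = diag(-504, -6).
Both eigenvalues are negative, so H is negative definite: a local maximum.

local maximum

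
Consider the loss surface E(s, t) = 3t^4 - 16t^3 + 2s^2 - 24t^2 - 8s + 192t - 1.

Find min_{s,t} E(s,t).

-313

E(s,t) separates as P(s) + Q(t) − 1, so its minimum is min P + min Q − 1.
P'(s) = 4s - 8 vanishes at s ∈ {2}; Q'(t) = 12(t - 4)(t - 2)(t + 2) vanishes at t ∈ {-2, 2, 4}.
Local minima of P (where P''>0): P(2)=-8. Local minima of Q: Q(-2)=-304, Q(4)=128.
So the global minimum of E is P(2) + Q(-2) − 1 = -8 − 304 − 1 = -313, attained at (2, -2).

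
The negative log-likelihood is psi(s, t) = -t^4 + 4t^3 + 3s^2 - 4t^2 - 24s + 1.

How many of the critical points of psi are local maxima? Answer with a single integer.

0

psi separates as a function of s plus a function of t, so ∇psi=0 decouples.
∂psi/∂s = 6(s - 4) = 0 at s ∈ {4}; ∂psi/∂t = -4t(t - 2)(t - 1) = 0 at t ∈ {0, 1, 2}.
The Hessian is diagonal: diag(psi_ss, psi_tt). Second derivatives: psi_ss(4)=6; psi_tt(0)=-8, psi_tt(1)=4, psi_tt(2)=-8.
Local maxima occur where both diagonal entries negative: none. Count: 0.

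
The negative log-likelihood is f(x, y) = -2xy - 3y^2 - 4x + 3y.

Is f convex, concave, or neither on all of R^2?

neither

f is quadratic, so its Hessian is the constant matrix H = [[0, -2], [-2, -6]].
det(H) = -4, tr(H) = -6.
det(H) < 0, so H is indefinite: neither convex nor concave.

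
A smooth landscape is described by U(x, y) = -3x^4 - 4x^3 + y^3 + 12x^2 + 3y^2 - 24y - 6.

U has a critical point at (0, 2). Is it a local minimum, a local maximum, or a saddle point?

The mixed partial ∂²U/∂x∂y is 0, so the Hessian at any point is diag(U_xx, U_yy) = diag(12(-3x^2 - 2x + 2), 6(y + 1)).
At (0, 2): H = diag(24, 18).
Both eigenvalues are positive, so H is positive definite: a local minimum.

local minimum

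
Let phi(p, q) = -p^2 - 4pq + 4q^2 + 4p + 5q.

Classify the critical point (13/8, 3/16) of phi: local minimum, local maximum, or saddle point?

The Hessian of phi is constant: H = [[-2, -4], [-4, 8]].
det(H) = (-2)·8 − (-4)² = -32.
Since det(H) < 0, H is indefinite and the critical point is a saddle point.

saddle point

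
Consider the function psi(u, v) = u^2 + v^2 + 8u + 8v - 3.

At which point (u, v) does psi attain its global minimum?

(-4, -4)

psi(u,v) separates as P(u) + Q(v) − 3, so its minimum is min P + min Q − 3.
P'(u) = 2u + 8 vanishes at u ∈ {-4}; Q'(v) = 2v + 8 vanishes at v ∈ {-4}.
Local minima of P (where P''>0): P(-4)=-16. Local minima of Q: Q(-4)=-16.
So the global minimum of psi is P(-4) + Q(-4) − 3 = -16 − 16 − 3 = -35, attained at (-4, -4).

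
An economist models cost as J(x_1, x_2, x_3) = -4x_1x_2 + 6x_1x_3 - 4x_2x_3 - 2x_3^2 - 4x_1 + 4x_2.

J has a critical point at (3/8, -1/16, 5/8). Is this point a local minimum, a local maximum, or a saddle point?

The Hessian is constant: H = [[0, -4, 6], [-4, 0, -4], [6, -4, -4]].
Leading principal minors: Δ₁ = 0, Δ₂ = -16, Δ₃ = 256.
The minors fit neither the all-positive nor the alternating-sign pattern, so H is indefinite: a saddle point.

saddle point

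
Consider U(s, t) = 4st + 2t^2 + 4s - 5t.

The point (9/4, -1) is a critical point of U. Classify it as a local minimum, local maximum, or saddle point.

saddle point

The Hessian of U is constant: H = [[0, 4], [4, 4]].
det(H) = 0·4 − 4² = -16.
Since det(H) < 0, H is indefinite and the critical point is a saddle point.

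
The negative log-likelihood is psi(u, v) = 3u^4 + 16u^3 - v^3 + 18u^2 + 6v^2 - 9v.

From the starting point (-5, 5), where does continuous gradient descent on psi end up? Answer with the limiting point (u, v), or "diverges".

diverges

psi is separable, so gradient descent decouples: u follows -∂psi/∂u, v follows -∂psi/∂v.
∂psi/∂u = 12u(u + 1)(u + 3); at u=-5 this is -480, so u increases.
∂psi/∂v = -3(v - 3)(v - 1); at v=5 this is -24, so v increases.
The v-coordinate has no critical point in that direction and runs off to infinity.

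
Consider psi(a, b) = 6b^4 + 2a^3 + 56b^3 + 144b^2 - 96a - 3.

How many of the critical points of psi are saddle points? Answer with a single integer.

psi separates as a function of a plus a function of b, so ∇psi=0 decouples.
∂psi/∂a = 6(a - 4)(a + 4) = 0 at a ∈ {-4, 4}; ∂psi/∂b = 24b(b + 3)(b + 4) = 0 at b ∈ {-4, -3, 0}.
The Hessian is diagonal: diag(psi_aa, psi_bb). Second derivatives: psi_aa(-4)=-48, psi_aa(4)=48; psi_bb(-4)=96, psi_bb(-3)=-72, psi_bb(0)=288.
Saddle points occur where the two diagonal entries have opposite signs: (-4, -4), (-4, 0), (4, -3). Count: 3.

3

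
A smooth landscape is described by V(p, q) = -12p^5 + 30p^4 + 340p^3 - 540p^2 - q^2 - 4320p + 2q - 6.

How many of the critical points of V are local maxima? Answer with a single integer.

V separates as a function of p plus a function of q, so ∇V=0 decouples.
∂V/∂p = -60(p - 4)(p - 3)(p + 2)(p + 3) = 0 at p ∈ {-3, -2, 3, 4}; ∂V/∂q = -2(q - 1) = 0 at q ∈ {1}.
The Hessian is diagonal: diag(V_pp, V_qq). Second derivatives: V_pp(-3)=2520, V_pp(-2)=-1800, V_pp(3)=1800, V_pp(4)=-2520; V_qq(1)=-2.
Local maxima occur where both diagonal entries negative: (-2, 1), (4, 1). Count: 2.

2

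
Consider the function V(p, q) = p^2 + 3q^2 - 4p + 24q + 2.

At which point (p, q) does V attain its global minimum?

(2, -4)

V(p,q) separates as A(p) + B(q) + 2, so its minimum is min A + min B + 2.
A'(p) = 2p - 4 vanishes at p ∈ {2}; B'(q) = 6q + 24 vanishes at q ∈ {-4}.
Local minima of A (where A''>0): A(2)=-4. Local minima of B: B(-4)=-48.
So the global minimum of V is A(2) + B(-4) + 2 = -4 − 48 + 2 = -50, attained at (2, -4).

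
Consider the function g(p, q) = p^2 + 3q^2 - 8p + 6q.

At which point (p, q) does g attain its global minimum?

(4, -1)

g(p,q) separates as A(p) + B(q), so its minimum is min A + min B.
A'(p) = 2p - 8 vanishes at p ∈ {4}; B'(q) = 6q + 6 vanishes at q ∈ {-1}.
Local minima of A (where A''>0): A(4)=-16. Local minima of B: B(-1)=-3.
So the global minimum of g is A(4) + B(-1) = -16 − 3 = -19, attained at (4, -1).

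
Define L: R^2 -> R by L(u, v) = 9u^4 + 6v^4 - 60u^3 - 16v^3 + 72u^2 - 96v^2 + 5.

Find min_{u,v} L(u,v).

L(u,v) separates as P(u) + Q(v) + 5, so its minimum is min P + min Q + 5.
P'(u) = 36u(u - 4)(u - 1) vanishes at u ∈ {0, 1, 4}; Q'(v) = 24v(v - 4)(v + 2) vanishes at v ∈ {-2, 0, 4}.
Local minima of P (where P''>0): P(0)=0, P(4)=-384. Local minima of Q: Q(-2)=-160, Q(4)=-1024.
So the global minimum of L is P(4) + Q(4) + 5 = -384 − 1024 + 5 = -1403, attained at (4, 4).

-1403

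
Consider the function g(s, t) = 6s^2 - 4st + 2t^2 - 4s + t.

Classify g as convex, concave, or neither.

convex

g is quadratic, so its Hessian is the constant matrix H = [[12, -4], [-4, 4]].
det(H) = 32, tr(H) = 16.
det(H) > 0 and tr(H) > 0, so H is positive definite everywhere: convex.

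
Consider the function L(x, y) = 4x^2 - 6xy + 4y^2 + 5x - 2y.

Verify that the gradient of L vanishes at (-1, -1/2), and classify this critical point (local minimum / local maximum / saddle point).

∇L = (8x - 6y + 5, -6x + 8y - 2); substituting (-1, -1/2) gives ∇L = (0, 0), so (-1, -1/2) is indeed a critical point.
The Hessian of L is constant: H = [[8, -6], [-6, 8]].
det(H) = 8·8 − (-6)² = 28.
det(H) > 0 and tr(H) = 16 > 0, so H is positive definite and the point is a local minimum.

local minimum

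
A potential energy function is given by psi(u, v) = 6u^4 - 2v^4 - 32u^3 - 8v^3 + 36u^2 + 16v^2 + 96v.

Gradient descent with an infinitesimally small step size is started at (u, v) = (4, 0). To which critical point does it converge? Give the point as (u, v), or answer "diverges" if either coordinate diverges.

(3, -2)

psi is separable, so gradient descent decouples: u follows -∂psi/∂u, v follows -∂psi/∂v.
∂psi/∂u = 24u(u - 3)(u - 1); at u=4 this is 288, so u decreases.
∂psi/∂v = -8(v - 2)(v + 2)(v + 3); at v=0 this is 96, so v decreases.
u converges to its nearest critical value 3 (a local min of the u-part); v converges to -2. The iterate converges to (3, -2).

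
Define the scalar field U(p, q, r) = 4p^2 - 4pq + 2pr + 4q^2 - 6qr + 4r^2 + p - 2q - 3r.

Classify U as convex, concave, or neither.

convex

U is quadratic, so its Hessian is the constant matrix H = [[8, -4, 2], [-4, 8, -6], [2, -6, 8]].
Leading principal minors: 8, 48, 160.
All positive ⇒ H ≻ 0 ⇒ convex.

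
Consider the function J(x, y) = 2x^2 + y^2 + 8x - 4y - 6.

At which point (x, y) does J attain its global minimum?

(-2, 2)

J(x,y) separates as P(x) + Q(y) − 6, so its minimum is min P + min Q − 6.
P'(x) = 4x + 8 vanishes at x ∈ {-2}; Q'(y) = 2y - 4 vanishes at y ∈ {2}.
Local minima of P (where P''>0): P(-2)=-8. Local minima of Q: Q(2)=-4.
So the global minimum of J is P(-2) + Q(2) − 6 = -8 − 4 − 6 = -18, attained at (-2, 2).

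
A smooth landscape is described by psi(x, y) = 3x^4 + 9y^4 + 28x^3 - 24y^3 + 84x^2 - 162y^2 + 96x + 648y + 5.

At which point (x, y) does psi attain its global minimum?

psi(x,y) separates as P(x) + Q(y) + 5, so its minimum is min P + min Q + 5.
P'(x) = 12(x + 1)(x + 2)(x + 4) vanishes at x ∈ {-4, -2, -1}; Q'(y) = 36(y - 3)(y - 2)(y + 3) vanishes at y ∈ {-3, 2, 3}.
Local minima of P (where P''>0): P(-4)=-64, P(-1)=-37. Local minima of Q: Q(-3)=-2025, Q(3)=567.
So the global minimum of psi is P(-4) + Q(-3) + 5 = -64 − 2025 + 5 = -2084, attained at (-4, -3).

(-4, -3)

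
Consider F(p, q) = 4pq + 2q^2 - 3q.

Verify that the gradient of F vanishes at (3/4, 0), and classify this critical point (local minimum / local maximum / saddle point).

saddle point

∇F = (4q, 4p + 4q - 3); substituting (3/4, 0) gives ∇F = (0, 0), so (3/4, 0) is indeed a critical point.
The Hessian of F is constant: H = [[0, 4], [4, 4]].
det(H) = 0·4 − 4² = -16.
Since det(H) < 0, H is indefinite and the critical point is a saddle point.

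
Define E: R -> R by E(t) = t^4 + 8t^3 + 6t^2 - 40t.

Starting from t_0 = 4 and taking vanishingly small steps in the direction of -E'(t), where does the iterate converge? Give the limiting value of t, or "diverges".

E'(t) = 4(t - 1)(t + 2)(t + 5), so E'(4) = 648.
Gradient descent moves in the -E' direction, i.e. t is decreasing.
The nearest critical point in that direction is t = 1, where E'' = 72 > 0 (a local minimum). The iterate converges there.

1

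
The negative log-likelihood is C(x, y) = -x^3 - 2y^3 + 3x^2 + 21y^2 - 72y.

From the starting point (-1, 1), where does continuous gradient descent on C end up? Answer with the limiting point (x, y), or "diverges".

C is separable, so gradient descent decouples: x follows -∂C/∂x, y follows -∂C/∂y.
∂C/∂x = -3x(x - 2); at x=-1 this is -9, so x increases.
∂C/∂y = -6(y - 4)(y - 3); at y=1 this is -36, so y increases.
x converges to its nearest critical value 0 (a local min of the x-part); y converges to 3. The iterate converges to (0, 3).

(0, 3)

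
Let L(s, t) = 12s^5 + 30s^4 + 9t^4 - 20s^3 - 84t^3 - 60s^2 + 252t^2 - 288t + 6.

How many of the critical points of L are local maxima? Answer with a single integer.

2

L separates as a function of s plus a function of t, so ∇L=0 decouples.
∂L/∂s = 60s(s - 1)(s + 1)(s + 2) = 0 at s ∈ {-2, -1, 0, 1}; ∂L/∂t = 36(t - 4)(t - 2)(t - 1) = 0 at t ∈ {1, 2, 4}.
The Hessian is diagonal: diag(L_ss, L_tt). Second derivatives: L_ss(-2)=-360, L_ss(-1)=120, L_ss(0)=-120, L_ss(1)=360; L_tt(1)=108, L_tt(2)=-72, L_tt(4)=216.
Local maxima occur where both diagonal entries negative: (-2, 2), (0, 2). Count: 2.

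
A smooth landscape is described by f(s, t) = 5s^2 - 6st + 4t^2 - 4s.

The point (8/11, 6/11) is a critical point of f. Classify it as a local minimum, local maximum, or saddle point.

local minimum

The Hessian of f is constant: H = [[10, -6], [-6, 8]].
det(H) = 10·8 − (-6)² = 44.
det(H) > 0 and tr(H) = 18 > 0, so H is positive definite and the point is a local minimum.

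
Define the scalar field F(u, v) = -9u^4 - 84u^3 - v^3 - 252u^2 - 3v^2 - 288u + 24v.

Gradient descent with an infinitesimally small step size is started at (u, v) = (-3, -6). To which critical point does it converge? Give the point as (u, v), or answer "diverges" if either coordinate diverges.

(-2, -4)

F is separable, so gradient descent decouples: u follows -∂F/∂u, v follows -∂F/∂v.
∂F/∂u = -36(u + 1)(u + 2)(u + 4); at u=-3 this is -72, so u increases.
∂F/∂v = -3(v - 2)(v + 4); at v=-6 this is -48, so v increases.
u converges to its nearest critical value -2 (a local min of the u-part); v converges to -4. The iterate converges to (-2, -4).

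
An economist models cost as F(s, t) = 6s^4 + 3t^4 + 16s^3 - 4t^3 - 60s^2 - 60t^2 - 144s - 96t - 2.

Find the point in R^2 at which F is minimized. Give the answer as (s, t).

F(s,t) separates as P(s) + Q(t) − 2, so its minimum is min P + min Q − 2.
P'(s) = 24(s - 2)(s + 1)(s + 3) vanishes at s ∈ {-3, -1, 2}; Q'(t) = 12(t - 4)(t + 1)(t + 2) vanishes at t ∈ {-2, -1, 4}.
Local minima of P (where P''>0): P(-3)=-54, P(2)=-304. Local minima of Q: Q(-2)=32, Q(4)=-832.
So the global minimum of F is P(2) + Q(4) − 2 = -304 − 832 − 2 = -1138, attained at (2, 4).

(2, 4)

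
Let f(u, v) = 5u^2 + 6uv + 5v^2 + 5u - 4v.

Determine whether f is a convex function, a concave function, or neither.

f is quadratic, so its Hessian is the constant matrix H = [[10, 6], [6, 10]].
det(H) = 64, tr(H) = 20.
det(H) > 0 and tr(H) > 0, so H is positive definite everywhere: convex.

convex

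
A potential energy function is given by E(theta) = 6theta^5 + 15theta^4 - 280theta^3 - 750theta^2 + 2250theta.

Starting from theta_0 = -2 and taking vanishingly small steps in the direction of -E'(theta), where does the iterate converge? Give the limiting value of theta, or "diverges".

-3

E'(theta) = 30(theta - 5)(theta - 1)(theta + 3)(theta + 5), so E'(-2) = 1890.
Gradient descent moves in the -E' direction, i.e. theta is decreasing.
The nearest critical point in that direction is theta = -3, where E'' = 1920 > 0 (a local minimum). The iterate converges there.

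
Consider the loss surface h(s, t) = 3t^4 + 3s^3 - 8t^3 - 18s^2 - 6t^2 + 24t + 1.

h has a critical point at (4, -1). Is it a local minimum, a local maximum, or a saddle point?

local minimum

The mixed partial ∂²h/∂s∂t is 0, so the Hessian at any point is diag(h_ss, h_tt) = diag(18(s - 2), 12(3t^2 - 4t - 1)).
At (4, -1): H = diag(36, 72).
Both eigenvalues are positive, so H is positive definite: a local minimum.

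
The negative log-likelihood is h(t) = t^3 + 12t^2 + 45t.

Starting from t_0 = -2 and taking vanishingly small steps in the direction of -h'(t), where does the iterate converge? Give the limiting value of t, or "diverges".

h'(t) = 3(t + 3)(t + 5), so h'(-2) = 9.
Gradient descent moves in the -h' direction, i.e. t is decreasing.
The nearest critical point in that direction is t = -3, where h'' = 6 > 0 (a local minimum). The iterate converges there.

-3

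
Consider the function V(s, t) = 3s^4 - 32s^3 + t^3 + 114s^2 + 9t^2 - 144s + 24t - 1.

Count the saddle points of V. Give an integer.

V separates as a function of s plus a function of t, so ∇V=0 decouples.
∂V/∂s = 12(s - 4)(s - 3)(s - 1) = 0 at s ∈ {1, 3, 4}; ∂V/∂t = 3(t + 2)(t + 4) = 0 at t ∈ {-4, -2}.
The Hessian is diagonal: diag(V_ss, V_tt). Second derivatives: V_ss(1)=72, V_ss(3)=-24, V_ss(4)=36; V_tt(-4)=-6, V_tt(-2)=6.
Saddle points occur where the two diagonal entries have opposite signs: (1, -4), (3, -2), (4, -4). Count: 3.

3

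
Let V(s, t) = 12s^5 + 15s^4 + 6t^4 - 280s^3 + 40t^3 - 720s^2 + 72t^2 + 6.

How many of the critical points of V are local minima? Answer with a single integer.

V separates as a function of s plus a function of t, so ∇V=0 decouples.
∂V/∂s = 60s(s - 4)(s + 2)(s + 3) = 0 at s ∈ {-3, -2, 0, 4}; ∂V/∂t = 24t(t + 2)(t + 3) = 0 at t ∈ {-3, -2, 0}.
The Hessian is diagonal: diag(V_ss, V_tt). Second derivatives: V_ss(-3)=-1260, V_ss(-2)=720, V_ss(0)=-1440, V_ss(4)=10080; V_tt(-3)=72, V_tt(-2)=-48, V_tt(0)=144.
Local minima occur where both diagonal entries positive: (-2, -3), (-2, 0), (4, -3), (4, 0). Count: 4.

4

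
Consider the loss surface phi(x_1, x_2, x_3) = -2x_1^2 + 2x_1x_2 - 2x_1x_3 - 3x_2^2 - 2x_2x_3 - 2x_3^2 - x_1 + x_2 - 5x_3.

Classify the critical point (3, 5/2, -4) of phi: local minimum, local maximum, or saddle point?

local maximum

The Hessian is constant: H = [[-4, 2, -2], [2, -6, -2], [-2, -2, -4]].
Leading principal minors: Δ₁ = -4, Δ₂ = 20, Δ₃ = -24.
The minors alternate sign starting negative (−, +, −), so H is negative definite: a local maximum.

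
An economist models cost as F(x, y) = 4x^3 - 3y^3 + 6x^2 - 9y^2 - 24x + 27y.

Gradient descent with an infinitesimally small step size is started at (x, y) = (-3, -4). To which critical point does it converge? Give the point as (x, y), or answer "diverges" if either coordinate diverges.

diverges

F is separable, so gradient descent decouples: x follows -∂F/∂x, y follows -∂F/∂y.
∂F/∂x = 12(x - 1)(x + 2); at x=-3 this is 48, so x decreases.
∂F/∂y = -9(y - 1)(y + 3); at y=-4 this is -45, so y increases.
The x-coordinate has no critical point in that direction and runs off to infinity.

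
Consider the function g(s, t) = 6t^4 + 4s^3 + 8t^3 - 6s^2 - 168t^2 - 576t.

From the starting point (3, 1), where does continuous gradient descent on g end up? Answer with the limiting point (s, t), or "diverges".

g is separable, so gradient descent decouples: s follows -∂g/∂s, t follows -∂g/∂t.
∂g/∂s = 12s(s - 1); at s=3 this is 72, so s decreases.
∂g/∂t = 24(t - 4)(t + 2)(t + 3); at t=1 this is -864, so t increases.
s converges to its nearest critical value 1 (a local min of the s-part); t converges to 4. The iterate converges to (1, 4).

(1, 4)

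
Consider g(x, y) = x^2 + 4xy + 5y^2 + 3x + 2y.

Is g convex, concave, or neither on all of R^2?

g is quadratic, so its Hessian is the constant matrix H = [[2, 4], [4, 10]].
det(H) = 4, tr(H) = 12.
det(H) > 0 and tr(H) > 0, so H is positive definite everywhere: convex.

convex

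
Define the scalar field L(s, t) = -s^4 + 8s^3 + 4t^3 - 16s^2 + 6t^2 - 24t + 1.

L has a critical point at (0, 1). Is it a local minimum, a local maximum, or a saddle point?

The mixed partial ∂²L/∂s∂t is 0, so the Hessian at any point is diag(L_ss, L_tt) = diag(4(-3s^2 + 12s - 8), 12(2t + 1)).
At (0, 1): H = diag(-32, 36).
The eigenvalues have opposite signs, so H is indefinite: a saddle point.

saddle point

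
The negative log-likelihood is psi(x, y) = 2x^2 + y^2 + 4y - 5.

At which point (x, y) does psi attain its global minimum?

(0, -2)

psi(x,y) separates as P(x) + Q(y) − 5, so its minimum is min P + min Q − 5.
P'(x) = 4x vanishes at x ∈ {0}; Q'(y) = 2y + 4 vanishes at y ∈ {-2}.
Local minima of P (where P''>0): P(0)=0. Local minima of Q: Q(-2)=-4.
So the global minimum of psi is P(0) + Q(-2) − 5 = 0 − 4 − 5 = -9, attained at (0, -2).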